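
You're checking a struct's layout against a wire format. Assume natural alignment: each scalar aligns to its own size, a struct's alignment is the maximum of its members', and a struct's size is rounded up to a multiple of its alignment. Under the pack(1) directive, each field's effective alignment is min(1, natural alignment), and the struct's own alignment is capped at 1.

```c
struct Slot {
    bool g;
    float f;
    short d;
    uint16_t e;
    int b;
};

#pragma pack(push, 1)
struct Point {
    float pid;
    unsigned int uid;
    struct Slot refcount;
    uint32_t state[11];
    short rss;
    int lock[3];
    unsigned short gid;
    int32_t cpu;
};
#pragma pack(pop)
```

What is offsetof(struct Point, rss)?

68

Slot: @0: g [1B, align 1] → 1; +3 pad (align 4); @4: f [4B, align 4] → 8; @8: d [2B, align 2] → 10; @10: e [2B, align 2] → 12; @12: b [4B, align 4] → 16; size 16, align 4
@0: pid [4B, align 1] → 4
@4: uid [4B, align 1] → 8
@8: refcount [16B, align 1] → 24
@24: state [44B, align 1] → 68
@68: rss [2B, align 1] → 70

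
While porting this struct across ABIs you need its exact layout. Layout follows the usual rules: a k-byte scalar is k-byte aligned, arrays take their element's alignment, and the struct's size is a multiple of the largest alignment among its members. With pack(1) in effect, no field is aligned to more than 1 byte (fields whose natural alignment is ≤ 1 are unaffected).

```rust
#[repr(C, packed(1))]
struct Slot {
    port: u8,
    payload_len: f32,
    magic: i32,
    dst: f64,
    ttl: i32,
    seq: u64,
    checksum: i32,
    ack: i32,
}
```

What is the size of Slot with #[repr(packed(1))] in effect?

port at 0 (size 1, align 1) → ends 1
payload_len at 1 (size 4, align 1) → ends 5
magic at 5 (size 4, align 1) → ends 9
dst at 9 (size 8, align 1) → ends 17
ttl at 17 (size 4, align 1) → ends 21
seq at 21 (size 8, align 1) → ends 29
checksum at 29 (size 4, align 1) → ends 33
ack at 33 (size 4, align 1) → ends 37
total 37 bytes, alignment 1

37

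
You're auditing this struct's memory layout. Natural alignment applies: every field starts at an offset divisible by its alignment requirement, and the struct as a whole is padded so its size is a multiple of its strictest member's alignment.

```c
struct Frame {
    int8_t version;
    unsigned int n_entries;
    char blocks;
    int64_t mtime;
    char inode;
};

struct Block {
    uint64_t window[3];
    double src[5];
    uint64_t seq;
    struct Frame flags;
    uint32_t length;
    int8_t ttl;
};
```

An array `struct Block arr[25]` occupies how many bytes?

2800

Frame: version at 0 (size 1, align 1) → ends 1; pad 3 to align 4 for n_entries; n_entries at 4 (size 4, align 4) → ends 8; blocks at 8 (size 1, align 1) → ends 9; pad 7 to align 8 for mtime; mtime at 16 (size 8, align 8) → ends 24; inode at 24 (size 1, align 1) → ends 25; tail pad 7 to reach multiple of 8; total 32 bytes, alignment 8
window at 0 (size 24, align 8) → ends 24
src at 24 (size 40, align 8) → ends 64
seq at 64 (size 8, align 8) → ends 72
flags at 72 (size 32, align 8) → ends 104
length at 104 (size 4, align 4) → ends 108
ttl at 108 (size 1, align 1) → ends 109
tail pad 3 to reach multiple of 8
total 112 bytes, alignment 8
array of 25: 25 × 112 = 2800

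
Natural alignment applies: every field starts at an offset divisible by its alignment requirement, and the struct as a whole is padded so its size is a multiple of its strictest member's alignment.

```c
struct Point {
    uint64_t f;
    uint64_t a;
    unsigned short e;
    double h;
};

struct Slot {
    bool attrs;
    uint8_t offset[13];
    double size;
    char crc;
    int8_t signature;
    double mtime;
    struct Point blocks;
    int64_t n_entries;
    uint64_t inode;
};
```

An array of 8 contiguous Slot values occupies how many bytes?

Point: @0: f [8B, align 8] → 8; @8: a [8B, align 8] → 16; @16: e [2B, align 2] → 18; +6 pad (align 8); @24: h [8B, align 8] → 32; size 32, align 8
@0: attrs [1B, align 1] → 1
@1: offset [13B, align 1] → 14
+2 pad (align 8)
@16: size [8B, align 8] → 24
@24: crc [1B, align 1] → 25
@25: signature [1B, align 1] → 26
+6 pad (align 8)
@32: mtime [8B, align 8] → 40
@40: blocks [32B, align 8] → 72
@72: n_entries [8B, align 8] → 80
@80: inode [8B, align 8] → 88
size 88, align 8
array of 8: 8 × 88 = 704

704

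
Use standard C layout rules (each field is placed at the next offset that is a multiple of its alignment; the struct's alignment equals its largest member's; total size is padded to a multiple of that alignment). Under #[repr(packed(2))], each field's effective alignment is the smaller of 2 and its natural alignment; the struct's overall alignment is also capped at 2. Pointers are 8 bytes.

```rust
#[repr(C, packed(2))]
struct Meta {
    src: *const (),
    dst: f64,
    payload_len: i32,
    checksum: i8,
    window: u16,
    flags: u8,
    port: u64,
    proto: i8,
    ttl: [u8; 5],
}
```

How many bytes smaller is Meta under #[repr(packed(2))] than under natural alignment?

natural layout:
  @0: src [8B, align 8] → 8
  @8: dst [8B, align 8] → 16
  @16: payload_len [4B, align 4] → 20
  @20: checksum [1B, align 1] → 21
  +1 pad (align 2)
  @22: window [2B, align 2] → 24
  @24: flags [1B, align 1] → 25
  +7 pad (align 8)
  @32: port [8B, align 8] → 40
  @40: proto [1B, align 1] → 41
  @41: ttl [5B, align 1] → 46
  +2 tail pad (align 8)
  size 48, align 8
packed(2) layout:
  @0: src [8B, align 2] → 8
  @8: dst [8B, align 2] → 16
  @16: payload_len [4B, align 2] → 20
  @20: checksum [1B, align 1] → 21
  +1 pad (align 2)
  @22: window [2B, align 2] → 24
  @24: flags [1B, align 1] → 25
  +1 pad (align 2)
  @26: port [8B, align 2] → 34
  @34: proto [1B, align 1] → 35
  @35: ttl [5B, align 1] → 40
  size 40, align 2
48 − 40 = 8

8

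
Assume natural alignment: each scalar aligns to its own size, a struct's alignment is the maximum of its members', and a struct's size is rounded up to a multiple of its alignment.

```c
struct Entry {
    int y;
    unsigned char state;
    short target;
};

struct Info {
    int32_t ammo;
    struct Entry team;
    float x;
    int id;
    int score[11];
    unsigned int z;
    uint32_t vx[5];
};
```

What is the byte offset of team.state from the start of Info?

Entry: @0: y [4B, align 4] → 4; @4: state [1B, align 1] → 5; +1 pad (align 2); @6: target [2B, align 2] → 8; size 8, align 4
@0: ammo [4B, align 4] → 4
@4: team [8B, align 4] → 12
within Entry: state at 4
4 + 4 = 8

8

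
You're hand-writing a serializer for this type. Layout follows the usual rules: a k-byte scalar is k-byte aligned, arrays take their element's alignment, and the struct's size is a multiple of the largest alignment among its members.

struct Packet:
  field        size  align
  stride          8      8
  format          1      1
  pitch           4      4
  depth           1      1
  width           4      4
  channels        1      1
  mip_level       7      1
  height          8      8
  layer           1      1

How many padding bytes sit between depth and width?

3

@0: stride [8B, align 8] → 8
@8: format [1B, align 1] → 9
+3 pad (align 4)
@12: pitch [4B, align 4] → 16
@16: depth [1B, align 1] → 17
+3 pad (align 4)
@20: width [4B, align 4] → 24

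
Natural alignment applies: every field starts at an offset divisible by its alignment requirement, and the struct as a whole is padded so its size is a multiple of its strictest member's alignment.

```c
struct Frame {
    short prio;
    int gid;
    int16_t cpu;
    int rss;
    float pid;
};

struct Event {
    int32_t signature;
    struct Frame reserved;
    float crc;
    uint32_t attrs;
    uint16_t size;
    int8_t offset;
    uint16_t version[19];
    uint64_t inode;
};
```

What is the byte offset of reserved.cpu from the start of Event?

Frame: @0: prio [2B, align 2] → 2; +2 pad (align 4); @4: gid [4B, align 4] → 8; @8: cpu [2B, align 2] → 10; +2 pad (align 4); @12: rss [4B, align 4] → 16; @16: pid [4B, align 4] → 20; size 20, align 4
@0: signature [4B, align 4] → 4
@4: reserved [20B, align 4] → 24
within Frame: cpu at 8
4 + 8 = 12

12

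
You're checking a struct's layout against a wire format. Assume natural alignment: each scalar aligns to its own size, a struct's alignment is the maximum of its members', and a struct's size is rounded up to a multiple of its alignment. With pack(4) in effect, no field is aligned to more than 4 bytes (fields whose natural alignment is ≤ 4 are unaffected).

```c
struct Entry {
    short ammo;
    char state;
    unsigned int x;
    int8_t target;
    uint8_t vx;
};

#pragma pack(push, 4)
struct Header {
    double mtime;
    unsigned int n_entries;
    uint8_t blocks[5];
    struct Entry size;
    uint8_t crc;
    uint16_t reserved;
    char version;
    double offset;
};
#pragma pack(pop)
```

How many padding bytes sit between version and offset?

3

Entry: ammo at 0 (size 2, align 2) → ends 2; state at 2 (size 1, align 1) → ends 3; pad 1 to align 4 for x; x at 4 (size 4, align 4) → ends 8; target at 8 (size 1, align 1) → ends 9; vx at 9 (size 1, align 1) → ends 10; tail pad 2 to reach multiple of 4; total 12 bytes, alignment 4
mtime at 0 (size 8, align 4) → ends 8
n_entries at 8 (size 4, align 4) → ends 12
blocks at 12 (size 5, align 1) → ends 17
pad 3 to align 4 for size
size at 20 (size 12, align 4) → ends 32
crc at 32 (size 1, align 1) → ends 33
pad 1 to align 2 for reserved
reserved at 34 (size 2, align 2) → ends 36
version at 36 (size 1, align 1) → ends 37
pad 3 to align 4 for offset
offset at 40 (size 8, align 4) → ends 48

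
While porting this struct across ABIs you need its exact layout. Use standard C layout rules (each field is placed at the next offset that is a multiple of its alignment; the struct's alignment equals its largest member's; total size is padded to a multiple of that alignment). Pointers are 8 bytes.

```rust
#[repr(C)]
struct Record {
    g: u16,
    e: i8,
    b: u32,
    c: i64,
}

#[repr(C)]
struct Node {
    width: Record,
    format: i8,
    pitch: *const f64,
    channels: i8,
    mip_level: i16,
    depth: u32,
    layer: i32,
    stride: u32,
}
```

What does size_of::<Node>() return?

48 bytes

Record: @0: g [2B, align 2] → 2; @2: e [1B, align 1] → 3; +1 pad (align 4); @4: b [4B, align 4] → 8; @8: c [8B, align 8] → 16; size 16, align 8
@0: width [16B, align 8] → 16
@16: format [1B, align 1] → 17
+7 pad (align 8)
@24: pitch [8B, align 8] → 32
@32: channels [1B, align 1] → 33
+1 pad (align 2)
@34: mip_level [2B, align 2] → 36
@36: depth [4B, align 4] → 40
@40: layer [4B, align 4] → 44
@44: stride [4B, align 4] → 48
size 48, align 8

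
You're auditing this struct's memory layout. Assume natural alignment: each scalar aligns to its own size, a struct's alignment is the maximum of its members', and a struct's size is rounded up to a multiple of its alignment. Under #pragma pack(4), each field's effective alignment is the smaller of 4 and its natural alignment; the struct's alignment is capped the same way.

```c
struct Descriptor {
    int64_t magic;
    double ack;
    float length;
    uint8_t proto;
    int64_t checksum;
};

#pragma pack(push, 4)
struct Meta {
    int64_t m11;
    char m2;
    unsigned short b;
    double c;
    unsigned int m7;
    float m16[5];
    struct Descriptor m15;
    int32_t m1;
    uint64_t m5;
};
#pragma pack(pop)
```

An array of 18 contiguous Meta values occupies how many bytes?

Descriptor: magic at 0 (size 8, align 8) → ends 8; ack at 8 (size 8, align 8) → ends 16; length at 16 (size 4, align 4) → ends 20; proto at 20 (size 1, align 1) → ends 21; pad 3 to align 8 for checksum; checksum at 24 (size 8, align 8) → ends 32; total 32 bytes, alignment 8
m11 at 0 (size 8, align 4) → ends 8
m2 at 8 (size 1, align 1) → ends 9
pad 1 to align 2 for b
b at 10 (size 2, align 2) → ends 12
c at 12 (size 8, align 4) → ends 20
m7 at 20 (size 4, align 4) → ends 24
m16 at 24 (size 20, align 4) → ends 44
m15 at 44 (size 32, align 4) → ends 76
m1 at 76 (size 4, align 4) → ends 80
m5 at 80 (size 8, align 4) → ends 88
total 88 bytes, alignment 4
array of 18: 18 × 88 = 1584

1584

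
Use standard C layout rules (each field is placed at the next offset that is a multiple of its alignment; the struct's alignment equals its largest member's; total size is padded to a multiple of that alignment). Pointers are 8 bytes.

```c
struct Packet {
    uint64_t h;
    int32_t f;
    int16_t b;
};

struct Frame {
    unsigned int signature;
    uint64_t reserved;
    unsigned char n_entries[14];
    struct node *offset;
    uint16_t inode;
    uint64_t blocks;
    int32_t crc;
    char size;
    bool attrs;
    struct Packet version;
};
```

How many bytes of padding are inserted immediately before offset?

Packet: 0..8  h  (8B, 8-aligned); 8..12  f  (4B, 4-aligned); 12..14  b  (2B, 2-aligned); 14..16  -- tail padding (2B); sizeof = 16, alignof = 8
0..4  signature  (4B, 4-aligned)
4..8  -- padding (4B)
8..16  reserved  (8B, 8-aligned)
16..30  n_entries  (14B, 1-aligned)
30..32  -- padding (2B)
32..40  offset  (8B, 8-aligned)

2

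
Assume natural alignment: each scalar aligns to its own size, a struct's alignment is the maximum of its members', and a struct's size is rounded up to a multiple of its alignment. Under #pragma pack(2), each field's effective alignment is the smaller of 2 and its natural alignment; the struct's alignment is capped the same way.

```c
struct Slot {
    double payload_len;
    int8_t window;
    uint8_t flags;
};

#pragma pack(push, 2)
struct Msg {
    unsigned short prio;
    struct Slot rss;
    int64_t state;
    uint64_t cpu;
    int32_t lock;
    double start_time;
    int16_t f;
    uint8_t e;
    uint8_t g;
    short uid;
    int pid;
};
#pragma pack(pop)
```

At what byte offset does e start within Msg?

48

Slot: 0..8  payload_len  (8B, 8-aligned); 8..9  window  (1B, 1-aligned); 9..10  flags  (1B, 1-aligned); 10..16  -- tail padding (6B); sizeof = 16, alignof = 8
0..2  prio  (2B, 2-aligned)
2..18  rss  (16B, 2-aligned)
18..26  state  (8B, 2-aligned)
26..34  cpu  (8B, 2-aligned)
34..38  lock  (4B, 2-aligned)
38..46  start_time  (8B, 2-aligned)
46..48  f  (2B, 2-aligned)
48..49  e  (1B, 1-aligned)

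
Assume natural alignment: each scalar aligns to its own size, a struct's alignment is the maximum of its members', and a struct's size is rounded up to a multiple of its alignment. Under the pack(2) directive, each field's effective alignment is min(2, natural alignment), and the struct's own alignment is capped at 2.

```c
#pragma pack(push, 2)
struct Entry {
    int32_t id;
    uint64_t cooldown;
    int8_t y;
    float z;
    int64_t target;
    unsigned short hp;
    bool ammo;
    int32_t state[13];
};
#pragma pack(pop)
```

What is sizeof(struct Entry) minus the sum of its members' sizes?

2

0..4  id  (4B, 2-aligned)
4..12  cooldown  (8B, 2-aligned)
12..13  y  (1B, 1-aligned)
13..14  -- padding (1B)
14..18  z  (4B, 2-aligned)
18..26  target  (8B, 2-aligned)
26..28  hp  (2B, 2-aligned)
28..29  ammo  (1B, 1-aligned)
29..30  -- padding (1B)
30..82  state  (52B, 2-aligned)
sizeof = 82, alignof = 2
data bytes 80, size 82 → padding 2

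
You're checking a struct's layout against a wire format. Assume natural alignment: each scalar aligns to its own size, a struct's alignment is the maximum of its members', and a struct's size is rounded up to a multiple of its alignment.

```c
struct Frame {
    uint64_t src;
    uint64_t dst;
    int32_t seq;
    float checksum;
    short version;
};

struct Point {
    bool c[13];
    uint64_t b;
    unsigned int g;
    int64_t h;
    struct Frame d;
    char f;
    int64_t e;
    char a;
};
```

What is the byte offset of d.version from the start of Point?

Frame: 0..8  src  (8B, 8-aligned); 8..16  dst  (8B, 8-aligned); 16..20  seq  (4B, 4-aligned); 20..24  checksum  (4B, 4-aligned); 24..26  version  (2B, 2-aligned); 26..32  -- tail padding (6B); sizeof = 32, alignof = 8
0..13  c  (13B, 1-aligned)
13..16  -- padding (3B)
16..24  b  (8B, 8-aligned)
24..28  g  (4B, 4-aligned)
28..32  -- padding (4B)
32..40  h  (8B, 8-aligned)
40..72  d  (32B, 8-aligned)
within Frame: version at 24
40 + 24 = 64

64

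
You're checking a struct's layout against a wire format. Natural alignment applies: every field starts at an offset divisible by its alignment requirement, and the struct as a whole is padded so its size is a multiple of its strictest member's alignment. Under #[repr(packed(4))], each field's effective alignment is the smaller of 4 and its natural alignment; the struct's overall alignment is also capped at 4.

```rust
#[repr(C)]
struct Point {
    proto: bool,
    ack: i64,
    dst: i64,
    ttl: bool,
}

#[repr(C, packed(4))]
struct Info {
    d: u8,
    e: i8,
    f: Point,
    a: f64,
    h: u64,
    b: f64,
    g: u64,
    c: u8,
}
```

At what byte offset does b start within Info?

52

Point: 0..1  proto  (1B, 1-aligned); 1..8  -- padding (7B); 8..16  ack  (8B, 8-aligned); 16..24  dst  (8B, 8-aligned); 24..25  ttl  (1B, 1-aligned); 25..32  -- tail padding (7B); sizeof = 32, alignof = 8
0..1  d  (1B, 1-aligned)
1..2  e  (1B, 1-aligned)
2..4  -- padding (2B)
4..36  f  (32B, 4-aligned)
36..44  a  (8B, 4-aligned)
44..52  h  (8B, 4-aligned)
52..60  b  (8B, 4-aligned)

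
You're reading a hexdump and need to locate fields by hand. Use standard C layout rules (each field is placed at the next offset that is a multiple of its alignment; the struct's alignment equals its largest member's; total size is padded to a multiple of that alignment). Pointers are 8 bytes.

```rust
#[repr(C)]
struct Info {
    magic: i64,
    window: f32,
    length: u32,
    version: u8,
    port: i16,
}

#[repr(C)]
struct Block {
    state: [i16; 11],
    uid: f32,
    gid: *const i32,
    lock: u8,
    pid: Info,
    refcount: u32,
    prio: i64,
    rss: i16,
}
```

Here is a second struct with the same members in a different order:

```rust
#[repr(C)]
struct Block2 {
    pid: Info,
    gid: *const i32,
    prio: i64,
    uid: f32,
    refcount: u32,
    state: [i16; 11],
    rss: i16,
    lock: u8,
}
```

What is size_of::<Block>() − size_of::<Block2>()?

Info: magic at 0 (size 8, align 8) → ends 8; window at 8 (size 4, align 4) → ends 12; length at 12 (size 4, align 4) → ends 16; version at 16 (size 1, align 1) → ends 17; pad 1 to align 2 for port; port at 18 (size 2, align 2) → ends 20; tail pad 4 to reach multiple of 8; total 24 bytes, alignment 8
state at 0 (size 22, align 2) → ends 22
pad 2 to align 4 for uid
uid at 24 (size 4, align 4) → ends 28
pad 4 to align 8 for gid
gid at 32 (size 8, align 8) → ends 40
lock at 40 (size 1, align 1) → ends 41
pad 7 to align 8 for pid
pid at 48 (size 24, align 8) → ends 72
refcount at 72 (size 4, align 4) → ends 76
pad 4 to align 8 for prio
prio at 80 (size 8, align 8) → ends 88
rss at 88 (size 2, align 2) → ends 90
tail pad 6 to reach multiple of 8
total 96 bytes, alignment 8
— Block2 —
pid at 0 (size 24, align 8) → ends 24
gid at 24 (size 8, align 8) → ends 32
prio at 32 (size 8, align 8) → ends 40
uid at 40 (size 4, align 4) → ends 44
refcount at 44 (size 4, align 4) → ends 48
state at 48 (size 22, align 2) → ends 70
rss at 70 (size 2, align 2) → ends 72
lock at 72 (size 1, align 1) → ends 73
tail pad 7 to reach multiple of 8
total 80 bytes, alignment 8
96 − 80 = 16

16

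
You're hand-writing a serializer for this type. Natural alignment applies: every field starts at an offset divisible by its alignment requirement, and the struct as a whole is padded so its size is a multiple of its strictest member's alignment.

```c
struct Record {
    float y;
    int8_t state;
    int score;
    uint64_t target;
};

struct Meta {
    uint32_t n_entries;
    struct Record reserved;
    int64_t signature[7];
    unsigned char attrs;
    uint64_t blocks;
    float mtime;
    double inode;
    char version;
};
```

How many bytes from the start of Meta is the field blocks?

96

Record: @0: y [4B, align 4] → 4; @4: state [1B, align 1] → 5; +3 pad (align 4); @8: score [4B, align 4] → 12; +4 pad (align 8); @16: target [8B, align 8] → 24; size 24, align 8
@0: n_entries [4B, align 4] → 4
+4 pad (align 8)
@8: reserved [24B, align 8] → 32
@32: signature [56B, align 8] → 88
@88: attrs [1B, align 1] → 89
+7 pad (align 8)
@96: blocks [8B, align 8] → 104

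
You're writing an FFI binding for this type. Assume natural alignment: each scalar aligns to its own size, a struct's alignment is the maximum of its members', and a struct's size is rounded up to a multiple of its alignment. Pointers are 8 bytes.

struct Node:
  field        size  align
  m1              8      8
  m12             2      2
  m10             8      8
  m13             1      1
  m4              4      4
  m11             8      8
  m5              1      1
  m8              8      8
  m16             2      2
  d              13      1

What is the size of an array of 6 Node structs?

432

@0: m1 [8B, align 8] → 8
@8: m12 [2B, align 2] → 10
+6 pad (align 8)
@16: m10 [8B, align 8] → 24
@24: m13 [1B, align 1] → 25
+3 pad (align 4)
@28: m4 [4B, align 4] → 32
@32: m11 [8B, align 8] → 40
@40: m5 [1B, align 1] → 41
+7 pad (align 8)
@48: m8 [8B, align 8] → 56
@56: m16 [2B, align 2] → 58
@58: d [13B, align 1] → 71
+1 tail pad (align 8)
size 72, align 8
array of 6: 6 × 72 = 432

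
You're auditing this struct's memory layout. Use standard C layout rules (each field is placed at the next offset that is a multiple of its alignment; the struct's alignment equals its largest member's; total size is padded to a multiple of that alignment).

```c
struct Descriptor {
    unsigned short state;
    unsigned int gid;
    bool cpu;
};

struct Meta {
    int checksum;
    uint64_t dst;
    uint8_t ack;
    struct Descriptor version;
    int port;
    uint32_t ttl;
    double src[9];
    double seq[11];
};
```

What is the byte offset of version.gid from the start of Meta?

Descriptor: @0: state [2B, align 2] → 2; +2 pad (align 4); @4: gid [4B, align 4] → 8; @8: cpu [1B, align 1] → 9; +3 tail pad (align 4); size 12, align 4
@0: checksum [4B, align 4] → 4
+4 pad (align 8)
@8: dst [8B, align 8] → 16
@16: ack [1B, align 1] → 17
+3 pad (align 4)
@20: version [12B, align 4] → 32
within Descriptor: gid at 4
20 + 4 = 24

24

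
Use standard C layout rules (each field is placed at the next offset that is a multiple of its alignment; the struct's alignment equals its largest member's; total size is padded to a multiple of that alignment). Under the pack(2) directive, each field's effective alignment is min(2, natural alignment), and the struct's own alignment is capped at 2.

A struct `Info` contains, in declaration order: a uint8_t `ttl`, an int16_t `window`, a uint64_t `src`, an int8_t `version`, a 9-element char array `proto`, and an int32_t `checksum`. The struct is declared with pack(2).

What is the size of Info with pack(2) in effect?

26

0..1  ttl  (1B, 1-aligned)
1..2  -- padding (1B)
2..4  window  (2B, 2-aligned)
4..12  src  (8B, 2-aligned)
12..13  version  (1B, 1-aligned)
13..22  proto  (9B, 1-aligned)
22..26  checksum  (4B, 2-aligned)
sizeof = 26, alignof = 2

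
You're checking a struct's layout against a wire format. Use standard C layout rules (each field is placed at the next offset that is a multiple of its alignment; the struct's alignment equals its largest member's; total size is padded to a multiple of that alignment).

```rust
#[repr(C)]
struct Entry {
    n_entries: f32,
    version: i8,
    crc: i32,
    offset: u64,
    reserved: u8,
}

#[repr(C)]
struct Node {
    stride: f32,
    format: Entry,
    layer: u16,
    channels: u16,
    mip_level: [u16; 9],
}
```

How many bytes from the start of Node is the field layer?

Entry: 0..4  n_entries  (4B, 4-aligned); 4..5  version  (1B, 1-aligned); 5..8  -- padding (3B); 8..12  crc  (4B, 4-aligned); 12..16  -- padding (4B); 16..24  offset  (8B, 8-aligned); 24..25  reserved  (1B, 1-aligned); 25..32  -- tail padding (7B); sizeof = 32, alignof = 8
0..4  stride  (4B, 4-aligned)
4..8  -- padding (4B)
8..40  format  (32B, 8-aligned)
40..42  layer  (2B, 2-aligned)

40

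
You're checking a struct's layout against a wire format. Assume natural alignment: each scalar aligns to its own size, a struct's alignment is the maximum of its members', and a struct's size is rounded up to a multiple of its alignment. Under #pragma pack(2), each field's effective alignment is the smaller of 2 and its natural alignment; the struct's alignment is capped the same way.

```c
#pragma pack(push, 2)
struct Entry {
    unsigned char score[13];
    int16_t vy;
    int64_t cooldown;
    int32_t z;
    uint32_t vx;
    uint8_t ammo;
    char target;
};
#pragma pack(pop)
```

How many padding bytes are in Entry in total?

@0: score [13B, align 1] → 13
+1 pad (align 2)
@14: vy [2B, align 2] → 16
@16: cooldown [8B, align 2] → 24
@24: z [4B, align 2] → 28
@28: vx [4B, align 2] → 32
@32: ammo [1B, align 1] → 33
@33: target [1B, align 1] → 34
size 34, align 2
data bytes 33, size 34 → padding 1

1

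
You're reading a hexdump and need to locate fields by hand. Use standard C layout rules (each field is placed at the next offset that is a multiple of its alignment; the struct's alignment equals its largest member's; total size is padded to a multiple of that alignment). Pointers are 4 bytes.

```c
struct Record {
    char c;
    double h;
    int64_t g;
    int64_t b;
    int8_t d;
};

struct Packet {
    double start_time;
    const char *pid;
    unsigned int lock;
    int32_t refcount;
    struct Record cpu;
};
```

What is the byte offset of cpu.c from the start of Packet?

24

Record: c at 0 (size 1, align 1) → ends 1; pad 7 to align 8 for h; h at 8 (size 8, align 8) → ends 16; g at 16 (size 8, align 8) → ends 24; b at 24 (size 8, align 8) → ends 32; d at 32 (size 1, align 1) → ends 33; tail pad 7 to reach multiple of 8; total 40 bytes, alignment 8
start_time at 0 (size 8, align 8) → ends 8
pid at 8 (size 4, align 4) → ends 12
lock at 12 (size 4, align 4) → ends 16
refcount at 16 (size 4, align 4) → ends 20
pad 4 to align 8 for cpu
cpu at 24 (size 40, align 8) → ends 64
within Record: c at 0
24 + 0 = 24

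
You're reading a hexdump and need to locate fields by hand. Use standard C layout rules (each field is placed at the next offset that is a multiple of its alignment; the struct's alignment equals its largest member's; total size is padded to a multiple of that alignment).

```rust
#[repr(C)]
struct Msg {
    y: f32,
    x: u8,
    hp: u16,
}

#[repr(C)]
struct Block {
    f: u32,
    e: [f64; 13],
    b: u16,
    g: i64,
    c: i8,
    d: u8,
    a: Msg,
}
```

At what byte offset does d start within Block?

Msg: 0..4  y  (4B, 4-aligned); 4..5  x  (1B, 1-aligned); 5..6  -- padding (1B); 6..8  hp  (2B, 2-aligned); sizeof = 8, alignof = 4
0..4  f  (4B, 4-aligned)
4..8  -- padding (4B)
8..112  e  (104B, 8-aligned)
112..114  b  (2B, 2-aligned)
114..120  -- padding (6B)
120..128  g  (8B, 8-aligned)
128..129  c  (1B, 1-aligned)
129..130  d  (1B, 1-aligned)

129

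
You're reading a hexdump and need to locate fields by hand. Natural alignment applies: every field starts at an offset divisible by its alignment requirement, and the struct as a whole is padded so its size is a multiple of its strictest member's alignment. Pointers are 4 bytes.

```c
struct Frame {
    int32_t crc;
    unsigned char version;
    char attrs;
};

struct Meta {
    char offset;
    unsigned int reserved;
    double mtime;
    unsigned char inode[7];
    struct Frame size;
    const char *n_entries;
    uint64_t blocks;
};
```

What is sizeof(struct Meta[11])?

Frame: crc at 0 (size 4, align 4) → ends 4; version at 4 (size 1, align 1) → ends 5; attrs at 5 (size 1, align 1) → ends 6; tail pad 2 to reach multiple of 4; total 8 bytes, alignment 4
offset at 0 (size 1, align 1) → ends 1
pad 3 to align 4 for reserved
reserved at 4 (size 4, align 4) → ends 8
mtime at 8 (size 8, align 8) → ends 16
inode at 16 (size 7, align 1) → ends 23
pad 1 to align 4 for size
size at 24 (size 8, align 4) → ends 32
n_entries at 32 (size 4, align 4) → ends 36
pad 4 to align 8 for blocks
blocks at 40 (size 8, align 8) → ends 48
total 48 bytes, alignment 8
array of 11: 11 × 48 = 528

528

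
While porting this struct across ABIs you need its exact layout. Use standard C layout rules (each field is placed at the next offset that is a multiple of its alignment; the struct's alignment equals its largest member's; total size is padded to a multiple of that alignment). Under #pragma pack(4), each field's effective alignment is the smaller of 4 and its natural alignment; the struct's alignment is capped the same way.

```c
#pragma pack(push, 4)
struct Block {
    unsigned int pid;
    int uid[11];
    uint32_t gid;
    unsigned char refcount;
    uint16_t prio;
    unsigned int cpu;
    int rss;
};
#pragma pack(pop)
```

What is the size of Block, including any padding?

@0: pid [4B, align 4] → 4
@4: uid [44B, align 4] → 48
@48: gid [4B, align 4] → 52
@52: refcount [1B, align 1] → 53
+1 pad (align 2)
@54: prio [2B, align 2] → 56
@56: cpu [4B, align 4] → 60
@60: rss [4B, align 4] → 64
size 64, align 4

64 bytes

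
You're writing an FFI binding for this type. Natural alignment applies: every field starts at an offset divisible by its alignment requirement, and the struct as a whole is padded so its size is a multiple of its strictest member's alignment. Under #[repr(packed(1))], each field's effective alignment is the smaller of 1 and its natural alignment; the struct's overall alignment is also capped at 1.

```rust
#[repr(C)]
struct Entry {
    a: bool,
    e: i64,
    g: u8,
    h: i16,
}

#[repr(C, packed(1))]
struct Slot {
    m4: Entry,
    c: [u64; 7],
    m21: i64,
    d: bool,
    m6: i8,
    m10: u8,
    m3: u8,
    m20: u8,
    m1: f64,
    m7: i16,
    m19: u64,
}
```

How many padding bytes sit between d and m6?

0

Entry: @0: a [1B, align 1] → 1; +7 pad (align 8); @8: e [8B, align 8] → 16; @16: g [1B, align 1] → 17; +1 pad (align 2); @18: h [2B, align 2] → 20; +4 tail pad (align 8); size 24, align 8
@0: m4 [24B, align 1] → 24
@24: c [56B, align 1] → 80
@80: m21 [8B, align 1] → 88
@88: d [1B, align 1] → 89
@89: m6 [1B, align 1] → 90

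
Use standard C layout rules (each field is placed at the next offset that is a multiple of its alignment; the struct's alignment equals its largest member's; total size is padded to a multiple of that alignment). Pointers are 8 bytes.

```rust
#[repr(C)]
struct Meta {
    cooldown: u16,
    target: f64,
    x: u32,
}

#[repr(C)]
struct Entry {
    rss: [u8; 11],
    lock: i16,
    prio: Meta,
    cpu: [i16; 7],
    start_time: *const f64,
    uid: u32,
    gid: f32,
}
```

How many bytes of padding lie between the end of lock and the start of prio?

2

Meta: 0..2  cooldown  (2B, 2-aligned); 2..8  -- padding (6B); 8..16  target  (8B, 8-aligned); 16..20  x  (4B, 4-aligned); 20..24  -- tail padding (4B); sizeof = 24, alignof = 8
0..11  rss  (11B, 1-aligned)
11..12  -- padding (1B)
12..14  lock  (2B, 2-aligned)
14..16  -- padding (2B)
16..40  prio  (24B, 8-aligned)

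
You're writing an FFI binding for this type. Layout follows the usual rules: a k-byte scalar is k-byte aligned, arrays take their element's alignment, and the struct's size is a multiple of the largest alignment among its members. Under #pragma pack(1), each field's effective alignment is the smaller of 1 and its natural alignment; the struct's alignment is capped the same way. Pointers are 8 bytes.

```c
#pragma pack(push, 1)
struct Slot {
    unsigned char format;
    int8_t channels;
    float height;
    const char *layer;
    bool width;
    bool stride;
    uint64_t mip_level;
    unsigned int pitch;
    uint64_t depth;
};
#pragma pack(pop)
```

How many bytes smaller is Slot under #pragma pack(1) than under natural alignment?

12

natural layout:
  @0: format [1B, align 1] → 1
  @1: channels [1B, align 1] → 2
  +2 pad (align 4)
  @4: height [4B, align 4] → 8
  @8: layer [8B, align 8] → 16
  @16: width [1B, align 1] → 17
  @17: stride [1B, align 1] → 18
  +6 pad (align 8)
  @24: mip_level [8B, align 8] → 32
  @32: pitch [4B, align 4] → 36
  +4 pad (align 8)
  @40: depth [8B, align 8] → 48
  size 48, align 8
packed(1) layout:
  @0: format [1B, align 1] → 1
  @1: channels [1B, align 1] → 2
  @2: height [4B, align 1] → 6
  @6: layer [8B, align 1] → 14
  @14: width [1B, align 1] → 15
  @15: stride [1B, align 1] → 16
  @16: mip_level [8B, align 1] → 24
  @24: pitch [4B, align 1] → 28
  @28: depth [8B, align 1] → 36
  size 36, align 1
48 − 36 = 12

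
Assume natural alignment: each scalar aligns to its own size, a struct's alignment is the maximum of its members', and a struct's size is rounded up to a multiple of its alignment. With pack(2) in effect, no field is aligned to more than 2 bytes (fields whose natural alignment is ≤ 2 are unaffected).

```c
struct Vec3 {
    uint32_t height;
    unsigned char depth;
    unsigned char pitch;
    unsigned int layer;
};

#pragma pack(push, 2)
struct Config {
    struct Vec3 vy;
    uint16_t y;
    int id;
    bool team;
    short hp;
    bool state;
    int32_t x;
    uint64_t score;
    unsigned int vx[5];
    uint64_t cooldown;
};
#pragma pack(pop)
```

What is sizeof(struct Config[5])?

Vec3: @0: height [4B, align 4] → 4; @4: depth [1B, align 1] → 5; @5: pitch [1B, align 1] → 6; +2 pad (align 4); @8: layer [4B, align 4] → 12; size 12, align 4
@0: vy [12B, align 2] → 12
@12: y [2B, align 2] → 14
@14: id [4B, align 2] → 18
@18: team [1B, align 1] → 19
+1 pad (align 2)
@20: hp [2B, align 2] → 22
@22: state [1B, align 1] → 23
+1 pad (align 2)
@24: x [4B, align 2] → 28
@28: score [8B, align 2] → 36
@36: vx [20B, align 2] → 56
@56: cooldown [8B, align 2] → 64
size 64, align 2
array of 5: 5 × 64 = 320

320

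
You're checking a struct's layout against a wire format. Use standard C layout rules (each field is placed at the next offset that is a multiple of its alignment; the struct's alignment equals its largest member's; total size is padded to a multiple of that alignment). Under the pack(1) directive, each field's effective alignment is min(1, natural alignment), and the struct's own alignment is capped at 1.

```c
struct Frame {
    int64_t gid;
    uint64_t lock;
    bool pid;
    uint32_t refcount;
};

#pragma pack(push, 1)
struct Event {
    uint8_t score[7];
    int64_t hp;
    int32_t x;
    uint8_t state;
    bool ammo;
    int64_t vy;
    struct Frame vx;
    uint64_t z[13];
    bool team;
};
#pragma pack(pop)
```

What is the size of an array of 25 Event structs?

Frame: 0..8  gid  (8B, 8-aligned); 8..16  lock  (8B, 8-aligned); 16..17  pid  (1B, 1-aligned); 17..20  -- padding (3B); 20..24  refcount  (4B, 4-aligned); sizeof = 24, alignof = 8
0..7  score  (7B, 1-aligned)
7..15  hp  (8B, 1-aligned)
15..19  x  (4B, 1-aligned)
19..20  state  (1B, 1-aligned)
20..21  ammo  (1B, 1-aligned)
21..29  vy  (8B, 1-aligned)
29..53  vx  (24B, 1-aligned)
53..157  z  (104B, 1-aligned)
157..158  team  (1B, 1-aligned)
sizeof = 158, alignof = 1
array of 25: 25 × 158 = 3950

3950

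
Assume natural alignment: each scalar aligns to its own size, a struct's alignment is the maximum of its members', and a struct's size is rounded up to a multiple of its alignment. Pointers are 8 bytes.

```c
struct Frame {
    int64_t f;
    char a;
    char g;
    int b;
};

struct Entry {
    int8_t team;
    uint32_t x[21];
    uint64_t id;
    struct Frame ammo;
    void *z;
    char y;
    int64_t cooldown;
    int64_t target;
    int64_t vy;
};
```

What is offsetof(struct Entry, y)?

Frame: 0..8  f  (8B, 8-aligned); 8..9  a  (1B, 1-aligned); 9..10  g  (1B, 1-aligned); 10..12  -- padding (2B); 12..16  b  (4B, 4-aligned); sizeof = 16, alignof = 8
0..1  team  (1B, 1-aligned)
1..4  -- padding (3B)
4..88  x  (84B, 4-aligned)
88..96  id  (8B, 8-aligned)
96..112  ammo  (16B, 8-aligned)
112..120  z  (8B, 8-aligned)
120..121  y  (1B, 1-aligned)

120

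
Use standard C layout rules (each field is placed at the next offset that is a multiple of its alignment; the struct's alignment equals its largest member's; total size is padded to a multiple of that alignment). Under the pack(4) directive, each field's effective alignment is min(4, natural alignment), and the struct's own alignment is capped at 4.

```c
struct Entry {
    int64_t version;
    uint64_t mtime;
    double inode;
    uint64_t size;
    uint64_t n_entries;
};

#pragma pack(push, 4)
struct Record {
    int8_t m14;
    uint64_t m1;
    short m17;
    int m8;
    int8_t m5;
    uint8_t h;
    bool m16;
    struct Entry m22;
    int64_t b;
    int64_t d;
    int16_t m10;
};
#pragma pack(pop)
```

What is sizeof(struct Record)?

Entry: 0..8  version  (8B, 8-aligned); 8..16  mtime  (8B, 8-aligned); 16..24  inode  (8B, 8-aligned); 24..32  size  (8B, 8-aligned); 32..40  n_entries  (8B, 8-aligned); sizeof = 40, alignof = 8
0..1  m14  (1B, 1-aligned)
1..4  -- padding (3B)
4..12  m1  (8B, 4-aligned)
12..14  m17  (2B, 2-aligned)
14..16  -- padding (2B)
16..20  m8  (4B, 4-aligned)
20..21  m5  (1B, 1-aligned)
21..22  h  (1B, 1-aligned)
22..23  m16  (1B, 1-aligned)
23..24  -- padding (1B)
24..64  m22  (40B, 4-aligned)
64..72  b  (8B, 4-aligned)
72..80  d  (8B, 4-aligned)
80..82  m10  (2B, 2-aligned)
82..84  -- tail padding (2B)
sizeof = 84, alignof = 4

84 bytes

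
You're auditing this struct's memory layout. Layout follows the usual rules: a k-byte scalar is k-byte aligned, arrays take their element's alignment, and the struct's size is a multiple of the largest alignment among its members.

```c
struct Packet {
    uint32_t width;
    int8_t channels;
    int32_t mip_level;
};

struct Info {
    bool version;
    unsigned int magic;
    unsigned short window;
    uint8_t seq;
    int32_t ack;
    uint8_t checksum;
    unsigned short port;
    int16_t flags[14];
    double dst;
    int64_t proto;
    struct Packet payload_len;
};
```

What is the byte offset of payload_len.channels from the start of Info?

Packet: 0..4  width  (4B, 4-aligned); 4..5  channels  (1B, 1-aligned); 5..8  -- padding (3B); 8..12  mip_level  (4B, 4-aligned); sizeof = 12, alignof = 4
0..1  version  (1B, 1-aligned)
1..4  -- padding (3B)
4..8  magic  (4B, 4-aligned)
8..10  window  (2B, 2-aligned)
10..11  seq  (1B, 1-aligned)
11..12  -- padding (1B)
12..16  ack  (4B, 4-aligned)
16..17  checksum  (1B, 1-aligned)
17..18  -- padding (1B)
18..20  port  (2B, 2-aligned)
20..48  flags  (28B, 2-aligned)
48..56  dst  (8B, 8-aligned)
56..64  proto  (8B, 8-aligned)
64..76  payload_len  (12B, 4-aligned)
within Packet: channels at 4
64 + 4 = 68

68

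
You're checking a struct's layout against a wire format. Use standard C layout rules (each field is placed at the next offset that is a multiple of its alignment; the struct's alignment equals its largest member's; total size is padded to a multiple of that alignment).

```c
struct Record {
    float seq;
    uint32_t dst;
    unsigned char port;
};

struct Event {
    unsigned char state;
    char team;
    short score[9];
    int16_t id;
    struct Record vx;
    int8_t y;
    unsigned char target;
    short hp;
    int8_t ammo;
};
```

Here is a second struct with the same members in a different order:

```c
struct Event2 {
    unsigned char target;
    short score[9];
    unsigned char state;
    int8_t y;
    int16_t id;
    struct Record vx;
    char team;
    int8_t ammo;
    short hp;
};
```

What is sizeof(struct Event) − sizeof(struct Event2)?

Record: @0: seq [4B, align 4] → 4; @4: dst [4B, align 4] → 8; @8: port [1B, align 1] → 9; +3 tail pad (align 4); size 12, align 4
@0: state [1B, align 1] → 1
@1: team [1B, align 1] → 2
@2: score [18B, align 2] → 20
@20: id [2B, align 2] → 22
+2 pad (align 4)
@24: vx [12B, align 4] → 36
@36: y [1B, align 1] → 37
@37: target [1B, align 1] → 38
@38: hp [2B, align 2] → 40
@40: ammo [1B, align 1] → 41
+3 tail pad (align 4)
size 44, align 4
— Event2 —
@0: target [1B, align 1] → 1
+1 pad (align 2)
@2: score [18B, align 2] → 20
@20: state [1B, align 1] → 21
@21: y [1B, align 1] → 22
@22: id [2B, align 2] → 24
@24: vx [12B, align 4] → 36
@36: team [1B, align 1] → 37
@37: ammo [1B, align 1] → 38
@38: hp [2B, align 2] → 40
size 40, align 4
44 − 40 = 4

4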